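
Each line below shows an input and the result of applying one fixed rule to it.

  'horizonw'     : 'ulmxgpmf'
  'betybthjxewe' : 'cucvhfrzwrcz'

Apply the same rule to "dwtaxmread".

bycpkvyrub

Each output is the input with this applied: reverse the string, then shift every letter 2 places backward in the alphabet (wrapping around).
Working it through for "dwtaxmread": intermediate "daermxatwd", final "bycpkvyrub".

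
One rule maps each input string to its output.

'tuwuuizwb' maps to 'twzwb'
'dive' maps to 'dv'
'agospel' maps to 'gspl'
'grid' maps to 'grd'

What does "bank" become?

bnk

The transformation: remove every vowel.
Applying that to "bank" gives "bnk".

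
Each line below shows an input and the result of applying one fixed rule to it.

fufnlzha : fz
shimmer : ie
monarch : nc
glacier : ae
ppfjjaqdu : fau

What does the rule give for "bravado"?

The rule is to keep one character in every 3, starting at position 3 (positions 3rd, 6th, 9th, ...).
"bravado" → "ad".

ad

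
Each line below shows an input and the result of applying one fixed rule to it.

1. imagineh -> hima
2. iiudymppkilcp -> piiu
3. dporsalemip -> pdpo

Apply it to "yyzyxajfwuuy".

The pattern: move the last character to the front, then keep only the first 4 characters.
"yyzyxajfwuuy" → "yyyzyxajfwuu" → "yyyz".
(Check on "imagineh": → "himagine" → "hima" ✓)

yyyz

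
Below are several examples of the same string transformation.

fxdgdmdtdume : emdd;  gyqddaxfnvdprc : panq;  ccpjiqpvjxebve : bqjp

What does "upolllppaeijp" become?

The rule is to keep one character in every 3, starting at position 3 (positions 3rd, 6th, 9th, ...), then swap the first and last characters.
For "upolllppaeijp" the result is "jlao".
(Check on "ccpjiqpvjxebve": → "pqjb" → "bqjp" ✓)

jlao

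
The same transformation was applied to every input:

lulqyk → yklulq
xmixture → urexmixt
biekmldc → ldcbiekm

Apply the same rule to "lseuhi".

hilseu

Each output is the input with this applied: swap the front and back halves of the string, then move the first character to the end.
On "lseuhi": the first step gives "uhilse", and the second then gives "hilseu".
(Check on "biekmldc": → "mldcbiek" → "ldcbiekm" ✓)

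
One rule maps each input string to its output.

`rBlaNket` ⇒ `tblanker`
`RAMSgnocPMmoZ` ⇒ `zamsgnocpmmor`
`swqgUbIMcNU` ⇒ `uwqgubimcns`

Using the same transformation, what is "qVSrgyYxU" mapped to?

The transformation: swap the first and last characters, then convert every letter to lowercase.
Working it through for "qVSrgyYxU": intermediate "UVSrgyYxq", final "uvsrgyyxq".

uvsrgyyxq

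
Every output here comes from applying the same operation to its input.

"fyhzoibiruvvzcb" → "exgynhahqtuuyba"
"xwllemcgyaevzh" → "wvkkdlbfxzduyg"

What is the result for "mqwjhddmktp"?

The pattern: shift every letter 1 place backward in the alphabet (wrapping around).
Applying that to "mqwjhddmktp" gives "lpvigccljso".

lpvigccljso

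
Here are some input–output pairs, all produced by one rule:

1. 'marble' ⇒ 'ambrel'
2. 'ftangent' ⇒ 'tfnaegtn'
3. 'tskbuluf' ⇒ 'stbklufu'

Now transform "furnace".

The transformation: swap each adjacent pair of characters (1↔2, 3↔4, ...).
On "furnace" that produces "ufnrcae".

ufnrcae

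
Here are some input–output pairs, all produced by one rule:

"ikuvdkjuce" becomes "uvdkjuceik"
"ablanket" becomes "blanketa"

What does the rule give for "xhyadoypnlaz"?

adoypnlazxhy

The pattern: swap the front and back halves of the string, then move the last 3 characters to the front (rotate right by 3).
Applying that to "xhyadoypnlaz" gives "adoypnlazxhy".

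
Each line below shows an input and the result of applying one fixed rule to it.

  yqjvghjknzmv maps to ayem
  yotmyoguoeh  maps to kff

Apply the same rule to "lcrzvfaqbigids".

Looking at the pairs, the operation is to keep one character in every 3, starting at position 3 (positions 3rd, 6th, 9th, ...), then shift every letter 9 places backward in the alphabet (wrapping around).
On "lcrzvfaqbigids": the first step gives "rfbi", and the second then gives "iwsz".

iwsz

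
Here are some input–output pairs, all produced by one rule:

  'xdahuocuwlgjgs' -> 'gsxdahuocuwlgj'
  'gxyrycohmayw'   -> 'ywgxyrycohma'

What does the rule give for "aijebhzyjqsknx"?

nxaijebhzyjqsk

Rule — move the last 2 characters to the front (rotate right by 2).
On "aijebhzyjqsknx" that produces "nxaijebhzyjqsk".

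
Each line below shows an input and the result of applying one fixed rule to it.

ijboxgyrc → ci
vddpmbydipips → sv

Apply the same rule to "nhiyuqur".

What's happening: move the last character to the front, then keep only the first 2 characters.
Working it through for "nhiyuqur": intermediate "rnhiyuqu", final "rn".
(Check on "vddpmbydipips": → "svddpmbydipip" → "sv" ✓)

rn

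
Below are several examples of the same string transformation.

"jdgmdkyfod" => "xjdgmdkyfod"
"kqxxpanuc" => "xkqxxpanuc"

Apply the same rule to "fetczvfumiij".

xfetczvfumiij

What's happening: prepend "x".
For "fetczvfumiij" the result is "xfetczvfumiij".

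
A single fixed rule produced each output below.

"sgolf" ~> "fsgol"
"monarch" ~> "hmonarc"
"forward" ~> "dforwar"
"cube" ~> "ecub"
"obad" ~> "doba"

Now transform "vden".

nvde

Each output is the input with this applied: move the last character to the front.
Doing the same to "vden": "nvde".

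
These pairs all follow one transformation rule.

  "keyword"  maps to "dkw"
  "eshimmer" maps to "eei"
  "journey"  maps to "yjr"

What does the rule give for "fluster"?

rfs

In each case the input is transformed by: keep one character in every 3, starting at position 1 (positions 1st, 4th, 7th, ...), then move the last character to the front.
"fluster" → "fsr" → "rfs".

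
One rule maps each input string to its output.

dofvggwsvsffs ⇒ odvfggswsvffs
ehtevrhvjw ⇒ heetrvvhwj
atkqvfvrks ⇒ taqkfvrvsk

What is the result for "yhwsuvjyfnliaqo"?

Each output is the input with this applied: swap each adjacent pair of characters (1↔2, 3↔4, ...).
Applying that to "yhwsuvjyfnliaqo" gives "hyswvuyjnfilqao".

hyswvuyjnfilqao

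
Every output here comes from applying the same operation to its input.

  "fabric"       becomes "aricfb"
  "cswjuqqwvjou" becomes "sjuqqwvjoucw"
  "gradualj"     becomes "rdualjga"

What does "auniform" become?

Rule — move the first 2 characters to the end (rotate left by 2), then swap the first and last characters.
Working it through for "auniform": intermediate "niformau", final "uiforman".

uiforman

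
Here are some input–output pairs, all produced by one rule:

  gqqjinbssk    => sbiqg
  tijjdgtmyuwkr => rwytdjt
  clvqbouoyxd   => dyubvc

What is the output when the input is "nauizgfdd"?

dfzun

The pattern: keep every other character starting from the first (positions 1st, 3rd, 5th, ...), then reverse the string.
Working it through for "nauizgfdd": intermediate "nuzfd", final "dfzun".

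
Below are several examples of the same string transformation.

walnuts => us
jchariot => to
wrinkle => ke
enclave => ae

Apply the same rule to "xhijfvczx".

cx

What's happening: swap each adjacent pair of characters (1↔2, 3↔4, ...), then keep only the last 2 characters.
Applying both steps to "xhijfvczx": "hxjivfzcx", then "cx".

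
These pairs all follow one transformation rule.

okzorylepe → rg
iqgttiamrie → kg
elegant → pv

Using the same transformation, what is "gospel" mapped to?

gn

Each output is the input with this applied: shift every letter 2 places forward in the alphabet (wrapping around), then keep only the last 2 characters.
On "gospel": the first step gives "iqurgn", and the second then gives "gn".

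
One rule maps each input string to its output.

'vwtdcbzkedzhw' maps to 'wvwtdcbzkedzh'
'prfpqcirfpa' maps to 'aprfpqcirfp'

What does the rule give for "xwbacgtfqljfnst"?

txwbacgtfqljfns

The pattern: move the last character to the front.
On "xwbacgtfqljfnst" that produces "txwbacgtfqljfns".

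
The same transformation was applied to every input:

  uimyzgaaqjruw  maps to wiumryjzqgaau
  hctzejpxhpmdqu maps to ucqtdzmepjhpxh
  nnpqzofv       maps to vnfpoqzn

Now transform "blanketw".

wltaenkb

The transformation: take characters alternately from the front and the back (1st, last, 2nd, 2nd-last, ...), then move the first character to the end.
On "blanketw": the first step gives "bwltaenk", and the second then gives "wltaenkb".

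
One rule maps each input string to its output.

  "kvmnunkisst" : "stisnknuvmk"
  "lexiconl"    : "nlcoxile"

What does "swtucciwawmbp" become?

What's happening: reverse the string, then swap each adjacent pair of characters (1↔2, 3↔4, ...).
On "swtucciwawmbp": the first step gives "pbmwawiccutws", and the second then gives "bpwmwaciucwts".

bpwmwaciucwts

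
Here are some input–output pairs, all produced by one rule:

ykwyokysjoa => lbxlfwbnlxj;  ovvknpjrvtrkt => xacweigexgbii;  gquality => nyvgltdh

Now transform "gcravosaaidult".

nibfnnvqhygtpe

Looking at the pairs, the operation is to shift every letter 13 places forward in the alphabet (wrapping around) — i.e. ROT13, then move the first 3 characters to the end (rotate left by 3).
On "gcravosaaidult": the first step gives "tpenibfnnvqhyg", and the second then gives "nibfnnvqhygtpe".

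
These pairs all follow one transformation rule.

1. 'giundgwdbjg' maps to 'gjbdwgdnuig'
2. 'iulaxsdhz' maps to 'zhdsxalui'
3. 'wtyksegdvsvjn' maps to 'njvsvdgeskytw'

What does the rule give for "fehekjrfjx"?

xjfrjkehef

In each case the input is transformed by: reverse the string.
Doing the same to "fehekjrfjx": "xjfrjkehef".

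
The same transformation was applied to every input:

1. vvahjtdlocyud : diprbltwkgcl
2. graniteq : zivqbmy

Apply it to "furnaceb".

czvikmj

Looking at the pairs, the operation is to shift every letter 8 places forward in the alphabet (wrapping around), then delete the first character.
Working it through for "furnaceb": intermediate "nczvikmj", final "czvikmj".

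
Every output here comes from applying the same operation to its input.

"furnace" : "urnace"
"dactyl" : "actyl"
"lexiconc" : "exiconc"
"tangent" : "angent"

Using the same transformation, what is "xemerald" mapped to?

emerald

Rule — delete the first character.
"xemerald" → "emerald".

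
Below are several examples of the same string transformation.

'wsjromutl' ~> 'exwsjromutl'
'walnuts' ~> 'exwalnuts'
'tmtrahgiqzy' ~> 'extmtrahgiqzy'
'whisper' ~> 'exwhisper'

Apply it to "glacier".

Each output is the input with this applied: prepend "ex".
So "glacier" becomes "exglacier".

exglacier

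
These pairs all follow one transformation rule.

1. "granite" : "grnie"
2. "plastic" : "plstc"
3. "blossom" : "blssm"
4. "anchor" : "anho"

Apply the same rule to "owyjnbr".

What's happening: double every character, then keep one character in every 3, starting at position 1 (positions 1st, 4th, 7th, ...).
Applying both steps to "owyjnbr": "oowwyyjjnnbbrr", then "owjnr".

owjnr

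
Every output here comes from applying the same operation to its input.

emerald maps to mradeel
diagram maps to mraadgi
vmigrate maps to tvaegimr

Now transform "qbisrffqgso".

Each output is the input with this applied: sort the characters into alphabetical order, then move the last 2 characters to the front (rotate right by 2).
Applying both steps to "qbisrffqgso": "bffgioqqrss", then "ssbffgioqqr".
(Check on "diagram": → "aadgimr" → "mraadgi" ✓)

ssbffgioqqr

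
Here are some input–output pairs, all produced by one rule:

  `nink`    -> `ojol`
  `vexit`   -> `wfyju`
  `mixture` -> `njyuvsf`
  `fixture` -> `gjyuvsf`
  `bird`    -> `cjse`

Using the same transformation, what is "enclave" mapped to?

The pattern: shift every letter 1 place forward in the alphabet (wrapping around).
"enclave" → "fodmbwf".

fodmbwf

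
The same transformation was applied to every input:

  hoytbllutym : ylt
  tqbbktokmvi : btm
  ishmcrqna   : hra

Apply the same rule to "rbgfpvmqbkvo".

In each case the input is transformed by: keep one character in every 3, starting at position 3 (positions 3rd, 6th, 9th, ...).
Applying that to "rbgfpvmqbkvo" gives "gvbo".

gvbo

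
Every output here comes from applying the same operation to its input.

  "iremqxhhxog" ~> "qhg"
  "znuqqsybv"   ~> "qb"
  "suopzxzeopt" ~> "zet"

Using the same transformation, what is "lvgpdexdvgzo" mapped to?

ddz

Each output is the input with this applied: delete the first 2 characters, then keep one character in every 3, starting at position 3 (positions 3rd, 6th, 9th, ...).
On "lvgpdexdvgzo": the first step gives "gpdexdvgzo", and the second then gives "ddz".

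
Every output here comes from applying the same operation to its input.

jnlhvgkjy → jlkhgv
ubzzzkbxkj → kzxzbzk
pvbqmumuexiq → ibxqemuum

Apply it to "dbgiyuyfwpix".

Looking at the pairs, the operation is to take characters alternately from the front and the back (1st, last, 2nd, 2nd-last, ...), then delete the first 3 characters.
Starting from "dbgiyuyfwpix": after the first operation, "dxbigpiwyfuy"; after the second, "igpiwyfuy".

igpiwyfuy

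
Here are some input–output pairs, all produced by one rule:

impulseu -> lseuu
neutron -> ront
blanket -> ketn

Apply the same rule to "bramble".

blem

What's happening: delete the first 3 characters, then move the first character to the end.
Working it through for "bramble": intermediate "mble", final "blem".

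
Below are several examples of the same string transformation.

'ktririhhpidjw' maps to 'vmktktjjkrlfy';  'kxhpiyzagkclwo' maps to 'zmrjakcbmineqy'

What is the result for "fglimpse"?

Rule — swap each adjacent pair of characters (1↔2, 3↔4, ...), then shift every letter 2 places forward in the alphabet (wrapping around).
Starting from "fglimpse": after the first operation, "gfilpmes"; after the second, "ihknrogu".

ihknrogu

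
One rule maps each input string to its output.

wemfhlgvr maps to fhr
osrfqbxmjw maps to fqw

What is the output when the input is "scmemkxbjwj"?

emw

In each case the input is transformed by: swap each adjacent pair of characters (1↔2, 3↔4, ...), then keep one character in every 3, starting at position 3 (positions 3rd, 6th, 9th, ...).
For "scmemkxbjwj", step one produces "csemkmbxwjj"; step two turns that into "emw".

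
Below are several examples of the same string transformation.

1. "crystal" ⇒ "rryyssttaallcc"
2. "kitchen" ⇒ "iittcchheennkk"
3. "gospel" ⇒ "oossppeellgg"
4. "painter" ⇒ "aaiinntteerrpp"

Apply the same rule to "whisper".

Each output is the input with this applied: move the first character to the end, then double every character.
Applying both steps to "whisper": "hisperw", then "hhiissppeerrww".

hhiissppeerrww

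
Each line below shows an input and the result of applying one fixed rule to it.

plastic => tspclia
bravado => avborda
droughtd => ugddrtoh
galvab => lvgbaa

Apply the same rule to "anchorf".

What's happening: take characters alternately from the front and the back (1st, last, 2nd, 2nd-last, ...), then move the last 2 characters to the front (rotate right by 2).
"anchorf" → "afnrcoh" → "ohafnrc".

ohafnrc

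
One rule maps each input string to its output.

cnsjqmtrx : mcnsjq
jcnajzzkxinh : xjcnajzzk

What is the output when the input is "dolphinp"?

The rule is to delete the last 3 characters, then move the last character to the front.
Applying both steps to "dolphinp": "dolph", then "hdolp".
(Check on "jcnajzzkxinh": → "jcnajzzkx" → "xjcnajzzk" ✓)

hdolp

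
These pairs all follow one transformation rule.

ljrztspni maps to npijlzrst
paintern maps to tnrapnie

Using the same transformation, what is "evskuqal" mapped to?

ulaveksq

The transformation: swap each adjacent pair of characters (1↔2, 3↔4, ...), then move the last 3 characters to the front (rotate right by 3).
For "evskuqal", step one produces "veksqula"; step two turns that into "ulaveksq".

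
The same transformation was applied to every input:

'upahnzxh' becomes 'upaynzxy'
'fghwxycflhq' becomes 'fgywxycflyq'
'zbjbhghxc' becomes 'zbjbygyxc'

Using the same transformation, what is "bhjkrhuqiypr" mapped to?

Looking at the pairs, the operation is to replace every "h" with "y".
For "bhjkrhuqiypr" the result is "byjkryuqiypr".

byjkryuqiypr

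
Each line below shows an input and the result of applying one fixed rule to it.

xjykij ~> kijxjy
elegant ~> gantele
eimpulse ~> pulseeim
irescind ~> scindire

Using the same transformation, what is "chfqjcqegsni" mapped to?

qjcqegsnichf

What's happening: move the first 3 characters to the end (rotate left by 3).
So "chfqjcqegsni" becomes "qjcqegsnichf".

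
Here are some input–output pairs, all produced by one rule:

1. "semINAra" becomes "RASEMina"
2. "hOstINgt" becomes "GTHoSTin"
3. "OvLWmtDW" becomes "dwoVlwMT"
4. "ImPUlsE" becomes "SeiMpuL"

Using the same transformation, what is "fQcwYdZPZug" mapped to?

UGFqCWyDzpz

In each case the input is transformed by: flip the case of every letter, then move the last 2 characters to the front (rotate right by 2).
Applying both steps to "fQcwYdZPZug": "FqCWyDzpzUG", then "UGFqCWyDzpz".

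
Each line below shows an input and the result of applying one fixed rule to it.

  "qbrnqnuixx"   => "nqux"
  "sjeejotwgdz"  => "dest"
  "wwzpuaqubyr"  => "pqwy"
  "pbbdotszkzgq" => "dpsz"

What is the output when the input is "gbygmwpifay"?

The transformation: keep one character in every 3, starting at position 1 (positions 1st, 4th, 7th, ...), then sort the characters into alphabetical order.
Working it through for "gbygmwpifay": intermediate "ggpa", final "aggp".

aggp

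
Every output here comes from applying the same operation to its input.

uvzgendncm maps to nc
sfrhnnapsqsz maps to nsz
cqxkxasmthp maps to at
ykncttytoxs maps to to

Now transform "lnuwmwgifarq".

wfq

The pattern: delete the first 3 characters, then keep one character in every 3, starting at position 3 (positions 3rd, 6th, 9th, ...).
Applying both steps to "lnuwmwgifarq": "wmwgifarq", then "wfq".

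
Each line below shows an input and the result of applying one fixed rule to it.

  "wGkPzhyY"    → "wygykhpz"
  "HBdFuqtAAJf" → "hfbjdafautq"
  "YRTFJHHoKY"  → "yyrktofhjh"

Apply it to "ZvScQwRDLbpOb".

Looking at the pairs, the operation is to take characters alternately from the front and the back (1st, last, 2nd, 2nd-last, ...), then convert every letter to lowercase.
For "ZvScQwRDLbpOb", step one produces "ZbvOSpcbQLwDR"; step two turns that into "zbvospcbqlwdr".

zbvospcbqlwdr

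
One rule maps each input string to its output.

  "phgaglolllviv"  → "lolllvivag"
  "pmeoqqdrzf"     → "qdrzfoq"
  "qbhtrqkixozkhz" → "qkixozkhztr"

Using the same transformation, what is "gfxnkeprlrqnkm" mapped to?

eprlrqnkmnk

Each output is the input with this applied: delete the first 3 characters, then move the first 2 characters to the end (rotate left by 2).
Starting from "gfxnkeprlrqnkm": after the first operation, "nkeprlrqnkm"; after the second, "eprlrqnkmnk".
(Check on "pmeoqqdrzf": → "oqqdrzf" → "qdrzfoq" ✓)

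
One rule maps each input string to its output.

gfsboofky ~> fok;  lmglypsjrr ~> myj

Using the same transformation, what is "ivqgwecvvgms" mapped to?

Rule — keep one character in every 3, starting at position 2 (positions 2nd, 5th, 8th, ...).
"ivqgwecvvgms" → "vwvm".

vwvm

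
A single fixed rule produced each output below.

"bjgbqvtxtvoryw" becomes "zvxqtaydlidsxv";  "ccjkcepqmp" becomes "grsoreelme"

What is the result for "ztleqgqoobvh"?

What's happening: swap the front and back halves of the string, then shift every letter 2 places forward in the alphabet (wrapping around).
For "ztleqgqoobvh" the result is "sqqdxjbvngsi".

sqqdxjbvngsi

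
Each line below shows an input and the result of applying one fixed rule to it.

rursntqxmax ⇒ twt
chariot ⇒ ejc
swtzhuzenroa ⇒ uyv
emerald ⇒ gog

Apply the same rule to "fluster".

The rule is to shift every letter 2 places forward in the alphabet (wrapping around), then keep only the first 3 characters.
"fluster" → "hnwuvgt" → "hnw".

hnw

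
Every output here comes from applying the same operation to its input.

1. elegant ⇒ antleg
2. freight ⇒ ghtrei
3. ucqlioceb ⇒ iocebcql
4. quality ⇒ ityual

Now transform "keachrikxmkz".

Each output is the input with this applied: delete the first character, then move the first 3 characters to the end (rotate left by 3).
On "keachrikxmkz": the first step gives "eachrikxmkz", and the second then gives "hrikxmkzeac".

hrikxmkzeac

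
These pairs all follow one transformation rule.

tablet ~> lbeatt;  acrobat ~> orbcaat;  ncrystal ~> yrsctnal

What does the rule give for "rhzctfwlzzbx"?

czthfrwxlbzz

Each output is the input with this applied: move the first 3 characters to the end (rotate left by 3), then take characters alternately from the front and the back (1st, last, 2nd, 2nd-last, ...).
Applying both steps to "rhzctfwlzzbx": "ctfwlzzbxrhz", then "czthfrwxlbzz".
(Check on "tablet": → "lettab" → "lbeatt" ✓)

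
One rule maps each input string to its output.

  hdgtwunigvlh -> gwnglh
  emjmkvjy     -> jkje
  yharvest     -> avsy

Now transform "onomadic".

Looking at the pairs, the operation is to move the first 2 characters to the end (rotate left by 2), then keep every other character starting from the first (positions 1st, 3rd, 5th, ...).
Applying that to "onomadic" gives "oaio".

oaio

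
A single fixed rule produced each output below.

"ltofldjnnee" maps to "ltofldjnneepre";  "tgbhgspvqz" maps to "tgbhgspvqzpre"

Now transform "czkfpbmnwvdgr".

The rule is to append "pre".
For "czkfpbmnwvdgr" the result is "czkfpbmnwvdgrpre".

czkfpbmnwvdgrpre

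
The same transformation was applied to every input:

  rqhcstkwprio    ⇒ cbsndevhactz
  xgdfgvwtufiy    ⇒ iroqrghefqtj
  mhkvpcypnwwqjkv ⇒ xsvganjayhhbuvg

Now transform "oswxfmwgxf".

Rule — shift every letter 11 places forward in the alphabet (wrapping around).
On "oswxfmwgxf" that produces "zdhiqxhriq".

zdhiqxhriq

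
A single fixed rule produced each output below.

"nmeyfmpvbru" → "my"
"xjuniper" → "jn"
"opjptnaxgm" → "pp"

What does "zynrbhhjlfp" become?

What's happening: keep every other character starting from the second (positions 2nd, 4th, 6th, ...), then keep only the first 2 characters.
Working it through for "zynrbhhjlfp": intermediate "yrhjf", final "yr".

yr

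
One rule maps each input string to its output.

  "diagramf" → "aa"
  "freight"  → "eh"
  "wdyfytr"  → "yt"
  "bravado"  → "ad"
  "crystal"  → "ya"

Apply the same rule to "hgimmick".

In each case the input is transformed by: keep one character in every 3, starting at position 3 (positions 3rd, 6th, 9th, ...).
So "hgimmick" becomes "ii".

ii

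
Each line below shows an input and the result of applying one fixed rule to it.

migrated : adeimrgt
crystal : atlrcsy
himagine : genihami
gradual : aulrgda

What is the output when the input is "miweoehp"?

ophimewe

The pattern: swap each adjacent pair of characters (1↔2, 3↔4, ...), then move the last 3 characters to the front (rotate right by 3).
On "miweoehp": the first step gives "imeweoph", and the second then gives "ophimewe".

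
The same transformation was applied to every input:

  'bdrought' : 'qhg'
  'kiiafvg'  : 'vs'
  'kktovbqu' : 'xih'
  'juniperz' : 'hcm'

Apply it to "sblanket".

The transformation: shift every letter 13 places forward in the alphabet (wrapping around) — i.e. ROT13, then keep one character in every 3, starting at position 2 (positions 2nd, 5th, 8th, ...).
"sblanket" → "foynaxrg" → "oag".

oag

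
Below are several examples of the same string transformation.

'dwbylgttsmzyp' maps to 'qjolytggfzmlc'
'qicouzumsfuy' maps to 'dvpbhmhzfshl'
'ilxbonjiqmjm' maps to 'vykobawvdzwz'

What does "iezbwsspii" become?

In each case the input is transformed by: shift every letter 13 places forward in the alphabet (wrapping around) — i.e. ROT13.
Doing the same to "iezbwsspii": "vrmojffcvv".

vrmojffcvv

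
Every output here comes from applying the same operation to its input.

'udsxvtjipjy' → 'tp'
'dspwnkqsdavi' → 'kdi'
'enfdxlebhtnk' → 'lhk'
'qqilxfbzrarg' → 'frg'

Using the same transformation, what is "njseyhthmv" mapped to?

Rule — delete the first 3 characters, then keep one character in every 3, starting at position 3 (positions 3rd, 6th, 9th, ...).
Applying both steps to "njseyhthmv": "eyhthmv", then "hm".

hm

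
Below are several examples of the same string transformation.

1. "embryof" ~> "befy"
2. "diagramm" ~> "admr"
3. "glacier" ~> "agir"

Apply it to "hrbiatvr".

Looking at the pairs, the operation is to keep every other character starting from the first (positions 1st, 3rd, 5th, ...), then sort the characters into alphabetical order.
Applying both steps to "hrbiatvr": "hbav", then "abhv".

abhv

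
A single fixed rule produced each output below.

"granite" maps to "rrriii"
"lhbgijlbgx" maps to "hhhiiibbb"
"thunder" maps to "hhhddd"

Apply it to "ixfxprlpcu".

xxxpppppp

The pattern: keep one character in every 3, starting at position 2 (positions 2nd, 5th, 8th, ...), then repeat every character 3 times.
For "ixfxprlpcu", step one produces "xpp"; step two turns that into "xxxpppppp".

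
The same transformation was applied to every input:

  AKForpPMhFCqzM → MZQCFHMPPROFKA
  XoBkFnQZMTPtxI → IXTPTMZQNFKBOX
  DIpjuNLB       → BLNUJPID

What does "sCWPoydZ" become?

ZDYOPWCS

The rule is to reverse the string, then convert every letter to uppercase.
On "sCWPoydZ": the first step gives "ZdyoPWCs", and the second then gives "ZDYOPWCS".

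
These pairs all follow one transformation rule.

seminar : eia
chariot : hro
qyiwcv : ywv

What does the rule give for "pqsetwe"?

qew

The pattern: keep every other character starting from the second (positions 2nd, 4th, 6th, ...).
So "pqsetwe" becomes "qew".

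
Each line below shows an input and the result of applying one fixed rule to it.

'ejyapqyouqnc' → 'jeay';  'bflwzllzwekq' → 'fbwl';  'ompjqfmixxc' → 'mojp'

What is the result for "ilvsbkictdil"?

In each case the input is transformed by: swap each adjacent pair of characters (1↔2, 3↔4, ...), then keep only the first 4 characters.
"ilvsbkictdil" → "lisv".

lisv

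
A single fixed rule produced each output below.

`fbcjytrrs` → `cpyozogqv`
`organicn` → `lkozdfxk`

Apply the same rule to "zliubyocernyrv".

Looking at the pairs, the operation is to take characters alternately from the front and the back (1st, last, 2nd, 2nd-last, ...), then shift every letter 3 places backward in the alphabet (wrapping around).
Applying both steps to "zliubyocernyrv": "zvlriyunbryeoc", then "wsiofvrkyovblz".
(Check on "organicn": → "onrcgian" → "lkozdfxk" ✓)

wsiofvrkyovblz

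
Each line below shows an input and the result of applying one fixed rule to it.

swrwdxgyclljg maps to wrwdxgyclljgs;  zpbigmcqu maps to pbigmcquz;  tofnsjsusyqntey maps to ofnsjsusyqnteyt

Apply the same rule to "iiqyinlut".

iqyinluti

The transformation: move the first character to the end.
Applying that to "iiqyinlut" gives "iqyinluti".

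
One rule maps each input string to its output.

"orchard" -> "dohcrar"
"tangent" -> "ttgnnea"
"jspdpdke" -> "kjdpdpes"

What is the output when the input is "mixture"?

emtxrui

In each case the input is transformed by: swap each adjacent pair of characters (1↔2, 3↔4, ...), then swap the first and last characters.
Applying both steps to "mixture": "imtxrue", then "emtxrui".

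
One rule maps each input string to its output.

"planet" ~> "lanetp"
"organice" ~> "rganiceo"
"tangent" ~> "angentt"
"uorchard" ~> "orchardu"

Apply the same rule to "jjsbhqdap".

The transformation: move the first character to the end.
For "jjsbhqdap" the result is "jsbhqdapj".

jsbhqdapj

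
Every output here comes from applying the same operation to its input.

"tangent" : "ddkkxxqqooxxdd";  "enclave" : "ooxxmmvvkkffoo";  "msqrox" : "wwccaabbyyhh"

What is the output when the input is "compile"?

Rule — double every character, then shift every letter 10 places forward in the alphabet (wrapping around).
Working it through for "compile": intermediate "ccoommppiillee", final "mmyywwzzssvvoo".

mmyywwzzssvvoo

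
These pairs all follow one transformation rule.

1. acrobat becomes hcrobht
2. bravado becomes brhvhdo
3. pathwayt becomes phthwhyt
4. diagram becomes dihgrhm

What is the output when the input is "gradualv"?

What's happening: replace every "a" with "h".
Doing the same to "gradualv": "grhduhlv".

grhduhlv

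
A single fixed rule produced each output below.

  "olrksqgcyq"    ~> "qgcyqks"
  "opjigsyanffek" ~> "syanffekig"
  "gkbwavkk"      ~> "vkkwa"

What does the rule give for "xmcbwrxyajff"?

Each output is the input with this applied: delete the first 3 characters, then move the first 2 characters to the end (rotate left by 2).
On "xmcbwrxyajff": the first step gives "bwrxyajff", and the second then gives "rxyajffbw".
(Check on "olrksqgcyq": → "ksqgcyq" → "qgcyqks" ✓)

rxyajffbw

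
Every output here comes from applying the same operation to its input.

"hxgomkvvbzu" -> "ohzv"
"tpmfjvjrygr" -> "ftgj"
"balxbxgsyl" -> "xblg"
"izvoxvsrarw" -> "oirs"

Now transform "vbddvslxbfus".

dvfl

The rule is to keep one character in every 3, starting at position 1 (positions 1st, 4th, 7th, ...), then swap each adjacent pair of characters (1↔2, 3↔4, ...).
Doing the same to "vbddvslxbfus": "dvfl".
(Check on "hxgomkvvbzu": → "hovz" → "ohzv" ✓)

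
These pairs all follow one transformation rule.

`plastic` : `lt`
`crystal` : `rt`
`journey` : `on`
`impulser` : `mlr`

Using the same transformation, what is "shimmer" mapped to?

hm

In each case the input is transformed by: keep one character in every 3, starting at position 2 (positions 2nd, 5th, 8th, ...).
So "shimmer" becomes "hm".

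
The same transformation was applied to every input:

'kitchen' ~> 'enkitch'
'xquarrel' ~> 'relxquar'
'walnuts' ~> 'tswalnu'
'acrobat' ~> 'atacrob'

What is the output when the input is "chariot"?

Each output is the input with this applied: move the first 3 characters to the end (rotate left by 3), then move the first 2 characters to the end (rotate left by 2).
"chariot" → "riotcha" → "otchari".
(Check on "acrobat": → "obatacr" → "atacrob" ✓)

otchari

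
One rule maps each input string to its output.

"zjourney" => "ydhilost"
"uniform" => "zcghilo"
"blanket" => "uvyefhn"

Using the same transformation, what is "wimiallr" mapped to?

The rule is to sort the characters into alphabetical order, then shift every letter 6 places backward in the alphabet (wrapping around).
Working it through for "wimiallr": intermediate "aiillmrw", final "uccffglq".

uccffglq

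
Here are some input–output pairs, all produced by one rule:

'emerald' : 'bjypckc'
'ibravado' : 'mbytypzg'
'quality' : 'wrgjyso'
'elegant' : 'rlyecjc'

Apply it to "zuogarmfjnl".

Rule — shift every letter 2 places backward in the alphabet (wrapping around), then reverse the string.
Starting from "zuogarmfjnl": after the first operation, "xsmeypkdhlj"; after the second, "jlhdkpyemsx".

jlhdkpyemsx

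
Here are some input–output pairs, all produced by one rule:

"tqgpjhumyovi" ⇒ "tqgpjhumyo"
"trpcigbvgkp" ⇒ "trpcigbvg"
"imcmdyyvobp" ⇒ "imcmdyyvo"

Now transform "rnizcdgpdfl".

rnizcdgpd

The pattern: delete the last 2 characters.
On "rnizcdgpdfl" that produces "rnizcdgpd".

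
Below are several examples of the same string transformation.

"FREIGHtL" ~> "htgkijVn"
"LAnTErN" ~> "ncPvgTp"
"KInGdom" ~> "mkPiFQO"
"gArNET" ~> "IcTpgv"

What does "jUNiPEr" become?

LwpKrgT

Rule — shift every letter 2 places forward in the alphabet (wrapping around), then flip the case of every letter.
On "jUNiPEr": the first step gives "lWPkRGt", and the second then gives "LwpKrgT".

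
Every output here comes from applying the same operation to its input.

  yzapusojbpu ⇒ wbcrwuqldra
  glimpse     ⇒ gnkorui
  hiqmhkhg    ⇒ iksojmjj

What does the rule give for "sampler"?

Rule — shift every letter 2 places forward in the alphabet (wrapping around), then swap the first and last characters.
"sampler" → "ucorngt" → "tcorngu".

tcorngu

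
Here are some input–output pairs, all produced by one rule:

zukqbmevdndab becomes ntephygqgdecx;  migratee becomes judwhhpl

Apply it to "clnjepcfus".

qmhsfixvfo

What's happening: shift every letter 3 places forward in the alphabet (wrapping around), then move the first 2 characters to the end (rotate left by 2).
Working it through for "clnjepcfus": intermediate "foqmhsfixv", final "qmhsfixvfo".
(Check on "migratee": → "pljudwhh" → "judwhhpl" ✓)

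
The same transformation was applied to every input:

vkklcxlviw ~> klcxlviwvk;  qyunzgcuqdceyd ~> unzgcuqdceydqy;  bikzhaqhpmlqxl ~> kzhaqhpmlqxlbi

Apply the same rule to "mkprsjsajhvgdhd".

The rule is to move the first 2 characters to the end (rotate left by 2).
"mkprsjsajhvgdhd" → "prsjsajhvgdhdmk".

prsjsajhvgdhdmk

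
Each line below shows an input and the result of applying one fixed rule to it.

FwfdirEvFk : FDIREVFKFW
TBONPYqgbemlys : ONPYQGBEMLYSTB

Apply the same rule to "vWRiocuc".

RIOCUCVW

In each case the input is transformed by: move the first 2 characters to the end (rotate left by 2), then convert every letter to uppercase.
Applying both steps to "vWRiocuc": "RiocucvW", then "RIOCUCVW".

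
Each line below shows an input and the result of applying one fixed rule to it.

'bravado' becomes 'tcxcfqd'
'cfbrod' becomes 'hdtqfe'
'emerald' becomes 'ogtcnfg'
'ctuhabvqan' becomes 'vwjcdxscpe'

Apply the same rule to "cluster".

Looking at the pairs, the operation is to move the first character to the end, then shift every letter 2 places forward in the alphabet (wrapping around).
For "cluster", step one produces "lusterc"; step two turns that into "nwuvgte".

nwuvgte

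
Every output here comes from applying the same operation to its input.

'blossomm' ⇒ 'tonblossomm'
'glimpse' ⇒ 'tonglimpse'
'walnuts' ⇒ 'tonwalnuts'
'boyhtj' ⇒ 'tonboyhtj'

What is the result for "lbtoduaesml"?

tonlbtoduaesml

The pattern: prepend "ton".
Doing the same to "lbtoduaesml": "tonlbtoduaesml".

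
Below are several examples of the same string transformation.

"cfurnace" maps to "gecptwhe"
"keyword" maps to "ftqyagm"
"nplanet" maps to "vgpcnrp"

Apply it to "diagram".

octickf

In each case the input is transformed by: shift every letter 2 places forward in the alphabet (wrapping around), then reverse the string.
On "diagram": the first step gives "fkcitco", and the second then gives "octickf".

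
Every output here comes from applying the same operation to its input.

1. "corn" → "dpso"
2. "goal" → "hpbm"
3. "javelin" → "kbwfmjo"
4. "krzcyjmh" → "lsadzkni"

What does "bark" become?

cbsl

In each case the input is transformed by: shift every letter 1 place forward in the alphabet (wrapping around).
For "bark" the result is "cbsl".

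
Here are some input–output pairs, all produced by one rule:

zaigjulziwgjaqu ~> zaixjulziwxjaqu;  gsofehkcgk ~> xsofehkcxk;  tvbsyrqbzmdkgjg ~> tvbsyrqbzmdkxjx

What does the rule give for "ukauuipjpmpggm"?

ukauuipjpmpxxm

Rule — replace every "g" with "x".
Applying that to "ukauuipjpmpggm" gives "ukauuipjpmpxxm".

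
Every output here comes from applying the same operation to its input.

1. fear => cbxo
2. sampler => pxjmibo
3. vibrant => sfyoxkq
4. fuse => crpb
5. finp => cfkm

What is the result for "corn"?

zlok

The pattern: shift every letter 3 places backward in the alphabet (wrapping around).
Applying that to "corn" gives "zlok".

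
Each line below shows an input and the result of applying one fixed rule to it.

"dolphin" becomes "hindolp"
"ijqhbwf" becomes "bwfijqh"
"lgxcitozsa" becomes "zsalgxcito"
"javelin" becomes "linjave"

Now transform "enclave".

Rule — move the last 3 characters to the front (rotate right by 3).
Doing the same to "enclave": "aveencl".

aveencl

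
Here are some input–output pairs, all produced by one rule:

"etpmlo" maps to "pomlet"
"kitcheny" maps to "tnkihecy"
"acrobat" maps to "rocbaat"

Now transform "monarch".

onmhcar

Looking at the pairs, the operation is to sort the characters into reverse alphabetical order, then move the first character to the end.
"monarch" → "ronmhca" → "onmhcar".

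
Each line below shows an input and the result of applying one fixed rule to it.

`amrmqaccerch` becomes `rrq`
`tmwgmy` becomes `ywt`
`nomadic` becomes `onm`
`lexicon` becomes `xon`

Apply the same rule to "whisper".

Looking at the pairs, the operation is to sort the characters into reverse alphabetical order, then keep only the first 3 characters.
Doing the same to "whisper": "wsr".
(Check on "lexicon": → "xonliec" → "xon" ✓)

wsr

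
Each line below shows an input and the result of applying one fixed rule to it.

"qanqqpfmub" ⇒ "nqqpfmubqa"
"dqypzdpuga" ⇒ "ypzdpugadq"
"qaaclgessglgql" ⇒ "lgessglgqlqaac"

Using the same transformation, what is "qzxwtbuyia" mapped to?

Rule — swap the front and back halves of the string, then move the last 3 characters to the front (rotate right by 3).
For "qzxwtbuyia" the result is "xwtbuyiaqz".

xwtbuyiaqz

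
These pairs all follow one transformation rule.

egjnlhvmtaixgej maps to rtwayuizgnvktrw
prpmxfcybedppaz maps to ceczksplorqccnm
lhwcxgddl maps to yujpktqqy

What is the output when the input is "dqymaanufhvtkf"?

What's happening: shift every letter 13 places forward in the alphabet (wrapping around) — i.e. ROT13.
Doing the same to "dqymaanufhvtkf": "qdlznnahsuigxs".

qdlznnahsuigxs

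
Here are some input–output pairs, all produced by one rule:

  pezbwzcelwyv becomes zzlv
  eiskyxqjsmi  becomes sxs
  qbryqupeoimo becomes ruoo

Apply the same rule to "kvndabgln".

nbn

Looking at the pairs, the operation is to keep one character in every 3, starting at position 3 (positions 3rd, 6th, 9th, ...).
For "kvndabgln" the result is "nbn".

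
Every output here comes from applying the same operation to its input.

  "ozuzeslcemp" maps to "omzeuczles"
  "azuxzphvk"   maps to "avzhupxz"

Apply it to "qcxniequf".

The transformation: delete the last character, then take characters alternately from the front and the back (1st, last, 2nd, 2nd-last, ...).
"qcxniequf" → "qcxniequ" → "qucqxeni".
(Check on "ozuzeslcemp": → "ozuzeslcem" → "omzeuczles" ✓)

qucqxeni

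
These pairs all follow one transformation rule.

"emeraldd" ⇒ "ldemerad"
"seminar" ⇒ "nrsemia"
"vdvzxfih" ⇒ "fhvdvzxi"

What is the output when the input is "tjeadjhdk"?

In each case the input is transformed by: move the last 2 characters to the front (rotate right by 2), then swap the first and last characters.
Working it through for "tjeadjhdk": intermediate "dktjeadjh", final "hktjeadjd".
(Check on "emeraldd": → "ddemeral" → "ldemerad" ✓)

hktjeadjd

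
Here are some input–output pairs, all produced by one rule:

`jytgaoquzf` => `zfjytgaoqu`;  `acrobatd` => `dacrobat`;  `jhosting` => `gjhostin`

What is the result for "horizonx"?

Each output is the input with this applied: move the first 3 characters to the end (rotate left by 3), then swap the front and back halves of the string.
"horizonx" → "izonxhor" → "xhorizon".
(Check on "jytgaoquzf": → "gaoquzfjyt" → "zfjytgaoqu" ✓)

xhorizon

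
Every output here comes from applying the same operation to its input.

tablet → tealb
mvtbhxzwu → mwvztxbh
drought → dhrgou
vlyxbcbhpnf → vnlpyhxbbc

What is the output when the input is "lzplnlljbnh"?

Looking at the pairs, the operation is to delete the last character, then take characters alternately from the front and the back (1st, last, 2nd, 2nd-last, ...).
On "lzplnlljbnh": the first step gives "lzplnlljbn", and the second then gives "lnzbpjllnl".

lnzbpjllnl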